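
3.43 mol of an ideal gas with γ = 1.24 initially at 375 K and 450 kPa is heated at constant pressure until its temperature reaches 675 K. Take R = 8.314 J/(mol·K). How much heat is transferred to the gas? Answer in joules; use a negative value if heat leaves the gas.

V₁ = nRT₁/P₁ = 3.43×8.314×375/450 = 23.8 L.
Isobaric: P stays 450 kPa; V/T = const ⇒ T₂ = 675 K, V₂ = 42.8 L.
W = PΔV = 450×(42.8−23.8) kPa·L = 8560 J.
ΔU = nCvΔT = 3.43×34.6×(675−375) = 35600 J.
Q = ΔU + W = nCpΔT = 44200 J.

44200 J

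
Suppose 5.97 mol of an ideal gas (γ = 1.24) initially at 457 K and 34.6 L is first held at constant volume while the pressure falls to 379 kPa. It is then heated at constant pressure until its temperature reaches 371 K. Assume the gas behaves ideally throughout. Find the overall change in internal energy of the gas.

-17800 J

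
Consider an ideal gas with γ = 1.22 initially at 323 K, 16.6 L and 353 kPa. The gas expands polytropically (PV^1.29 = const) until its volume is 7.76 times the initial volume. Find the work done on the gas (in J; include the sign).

n = P₁V₁/(RT₁) = 353×16.6/(8.314×323) = 2.18 mol.
Polytropic n=1.29: T₂ = T₁(V₁/V₂)^(n−1) = 323×(0.129)^0.29 = 178 K; P₂ = P₁(V₁/V₂)^n = 25.1 kPa.
W = (P₁V₁−P₂V₂)/(n−1) = (353×16.6−25.1×129)/0.29 = 9050 J.
Work done on the gas = −W_by = -9050 J.

-9050 J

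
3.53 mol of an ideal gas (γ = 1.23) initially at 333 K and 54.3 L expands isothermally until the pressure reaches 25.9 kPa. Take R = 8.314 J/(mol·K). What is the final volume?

P₁ = nRT₁/V₁ = 3.53×8.314×333/54.3 = 180 kPa.
Isothermal: T stays 333 K; PV = const ⇒ V₂ = 377 L, P₂ = 25.9 kPa.

377 L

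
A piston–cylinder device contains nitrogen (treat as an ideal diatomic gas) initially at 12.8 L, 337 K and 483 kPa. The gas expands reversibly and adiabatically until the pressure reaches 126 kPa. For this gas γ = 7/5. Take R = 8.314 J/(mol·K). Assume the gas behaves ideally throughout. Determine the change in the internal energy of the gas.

-4930 J

n = P₁V₁/(RT₁) = 483×12.8/(8.314×337) = 2.21 mol.
Adiabatic: T₂/T₁ = (P₂/P₁)^((γ−1)/γ) ⇒ T₂ = 337×(0.261)^0.286 = 230 K; V₂ = 33.4 L.
For an ideal gas ΔU = nCvΔT with Cv = (5/2)R = 20.8 J/(mol·K).
ΔU = 2.21×20.8×(230−337) = -4930 J.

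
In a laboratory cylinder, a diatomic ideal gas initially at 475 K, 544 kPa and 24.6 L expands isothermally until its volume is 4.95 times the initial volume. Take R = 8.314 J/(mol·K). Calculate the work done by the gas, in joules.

21400 J

n = P₁V₁/(RT₁) = 544×24.6/(8.314×475) = 3.39 mol.
Isothermal: T stays 475 K; PV = const ⇒ V₂ = 122 L, P₂ = 110 kPa.
W = nRT ln(V₂/V₁) = 3.39×8.314×475×ln(4.95) = 21400 J.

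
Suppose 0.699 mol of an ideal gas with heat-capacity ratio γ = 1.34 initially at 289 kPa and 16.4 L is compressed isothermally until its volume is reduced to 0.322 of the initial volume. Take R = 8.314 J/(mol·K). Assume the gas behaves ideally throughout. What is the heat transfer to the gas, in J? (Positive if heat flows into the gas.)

-5370 J

T₁ = P₁V₁/(nR) = 289×16.4/(0.699×8.314) = 816 K.
Isothermal: T stays 816 K; PV = const ⇒ V₂ = 5.28 L, P₂ = 898 kPa.
ΔU = 0 (ideal gas, T constant).
W = nRT ln(V₂/V₁) = 0.699×8.314×816×ln(0.322) = -5370 J.
Q = ΔU + W = -5370 J.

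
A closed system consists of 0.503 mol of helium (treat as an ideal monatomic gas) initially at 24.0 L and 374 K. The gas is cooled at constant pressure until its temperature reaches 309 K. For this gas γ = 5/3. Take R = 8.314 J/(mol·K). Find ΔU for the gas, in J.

P₁ = nRT₁/V₁ = 0.503×8.314×374/24.0 = 65.2 kPa.
Isobaric: P stays 65.2 kPa; V/T = const ⇒ T₂ = 309 K, V₂ = 19.8 L.
For an ideal gas ΔU = nCvΔT with Cv = (3/2)R = 12.5 J/(mol·K).
ΔU = 0.503×12.5×(309−374) = -408 J.

-408 J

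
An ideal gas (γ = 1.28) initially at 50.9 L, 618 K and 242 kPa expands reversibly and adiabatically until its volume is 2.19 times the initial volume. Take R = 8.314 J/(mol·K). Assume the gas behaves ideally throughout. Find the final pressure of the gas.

Adiabatic: TV^(γ−1) = const ⇒ T₂ = 618×(0.457)^0.280 = 496 K; PV^γ = const ⇒ P₂ = 88.7 kPa.

88.7 kPa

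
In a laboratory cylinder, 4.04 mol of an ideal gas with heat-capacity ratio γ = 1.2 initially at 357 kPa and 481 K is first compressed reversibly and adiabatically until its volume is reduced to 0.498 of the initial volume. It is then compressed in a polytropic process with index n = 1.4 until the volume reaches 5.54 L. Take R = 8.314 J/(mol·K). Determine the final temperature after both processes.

969 K

V₁ = nRT₁/P₁ = 4.04×8.314×481/357 = 45.3 L.
Step 1 — Adiabatic: TV^(γ−1) = const ⇒ T₂ = 481×(2.01)^0.200 = 553 K; PV^γ = const ⇒ P₂ = 824 kPa.
ΔU = nCvΔT = 4.04×41.6×(553−481) = 12100 J.
Q = 0 for an adiabatic process, so W = −ΔU = -12100 J.
State after step 1: P = 824 kPa, V = 22.5 L, T = 553 K.
Step 2 — Polytropic n=1.4: T₂ = T₁(V₁/V₂)^(n−1) = 553×(4.07)^0.40 = 969 K; P₂ = P₁(V₁/V₂)^n = 5880 kPa.
W = (P₁V₁−P₂V₂)/(n−1) = (824×22.5−5880×5.54)/0.40 = -35000 J.
ΔU = nCvΔT = 4.04×41.6×(969−553) = 69900 J.
Q = ΔU + W = 35000 J.
Net over both steps: W = -47000 J, Q = 35000 J, ΔU = 82000 J.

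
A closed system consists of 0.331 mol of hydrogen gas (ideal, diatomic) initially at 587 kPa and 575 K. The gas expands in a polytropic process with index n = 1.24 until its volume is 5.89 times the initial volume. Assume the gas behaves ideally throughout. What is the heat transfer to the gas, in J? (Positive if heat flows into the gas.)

914 J

V₁ = nRT₁/P₁ = 0.331×8.314×575/587 = 2.70 L.
Polytropic n=1.24: T₂ = T₁(V₁/V₂)^(n−1) = 575×(0.170)^0.24 = 376 K; P₂ = P₁(V₁/V₂)^n = 65.1 kPa.
W = (P₁V₁−P₂V₂)/(n−1) = (587×2.70−65.1×15.9)/0.24 = 2290 J.
ΔU = nCvΔT = 0.331×20.8×(376−575) = -1370 J.
Q = ΔU + W = 914 J.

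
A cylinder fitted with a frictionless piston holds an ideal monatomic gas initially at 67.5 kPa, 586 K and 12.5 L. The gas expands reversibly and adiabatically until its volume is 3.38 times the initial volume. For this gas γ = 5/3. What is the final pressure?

Adiabatic: TV^(γ−1) = const ⇒ T₂ = 586×(0.296)^0.667 = 260 K; PV^γ = const ⇒ P₂ = 8.87 kPa.

8.87 kPa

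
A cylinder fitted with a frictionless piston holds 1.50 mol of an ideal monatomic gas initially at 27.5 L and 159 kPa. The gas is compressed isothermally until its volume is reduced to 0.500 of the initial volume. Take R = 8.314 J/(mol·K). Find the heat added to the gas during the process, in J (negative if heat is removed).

-3030 J

T₁ = P₁V₁/(nR) = 159×27.5/(1.50×8.314) = 351 K.
Isothermal: T stays 351 K; PV = const ⇒ V₂ = 13.8 L, P₂ = 318 kPa.
ΔU = 0 (ideal gas, T constant).
W = nRT ln(V₂/V₁) = 1.50×8.314×351×ln(0.500) = -3030 J.
Q = ΔU + W = -3030 J.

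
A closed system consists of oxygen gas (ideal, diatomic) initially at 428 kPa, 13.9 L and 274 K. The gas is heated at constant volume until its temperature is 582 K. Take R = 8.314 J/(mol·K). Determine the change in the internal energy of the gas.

n = P₁V₁/(RT₁) = 428×13.9/(8.314×274) = 2.61 mol.
Isochoric: V stays 13.9 L; P/T = const ⇒ T₂ = 582 K, P₂ = 909 kPa.
For an ideal gas ΔU = nCvΔT with Cv = (5/2)R = 20.8 J/(mol·K).
ΔU = 2.61×20.8×(582−274) = 16700 J.

16700 J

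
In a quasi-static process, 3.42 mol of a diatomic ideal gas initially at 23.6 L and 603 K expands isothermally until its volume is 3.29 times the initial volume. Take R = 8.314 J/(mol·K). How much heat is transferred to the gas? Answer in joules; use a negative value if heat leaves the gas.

20400 J

P₁ = nRT₁/V₁ = 3.42×8.314×603/23.6 = 727 kPa.
Isothermal: T stays 603 K; PV = const ⇒ V₂ = 77.6 L, P₂ = 221 kPa.
ΔU = 0 (ideal gas, T constant).
W = nRT ln(V₂/V₁) = 3.42×8.314×603×ln(3.29) = 20400 J.
Q = ΔU + W = 20400 J.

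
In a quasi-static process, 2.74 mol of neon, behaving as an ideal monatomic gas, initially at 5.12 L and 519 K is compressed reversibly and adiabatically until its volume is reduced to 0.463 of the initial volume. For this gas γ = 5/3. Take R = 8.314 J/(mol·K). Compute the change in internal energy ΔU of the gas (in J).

P₁ = nRT₁/V₁ = 2.74×8.314×519/5.12 = 2310 kPa.
Adiabatic: TV^(γ−1) = const ⇒ T₂ = 519×(2.16)^0.667 = 867 K; PV^γ = const ⇒ P₂ = 8330 kPa.
For an ideal gas ΔU = nCvΔT with Cv = (3/2)R = 12.5 J/(mol·K).
ΔU = 2.74×12.5×(867−519) = 11900 J.

11900 J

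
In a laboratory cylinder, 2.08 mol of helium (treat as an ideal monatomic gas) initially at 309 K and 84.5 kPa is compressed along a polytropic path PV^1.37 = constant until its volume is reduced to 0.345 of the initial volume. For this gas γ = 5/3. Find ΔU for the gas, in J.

3870 J

V₁ = nRT₁/P₁ = 2.08×8.314×309/84.5 = 63.2 L.
Polytropic n=1.37: T₂ = T₁(V₁/V₂)^(n−1) = 309×(2.90)^0.37 = 458 K; P₂ = P₁(V₁/V₂)^n = 363 kPa.
For an ideal gas ΔU = nCvΔT with Cv = (3/2)R = 12.5 J/(mol·K).
ΔU = 2.08×12.5×(458−309) = 3870 J.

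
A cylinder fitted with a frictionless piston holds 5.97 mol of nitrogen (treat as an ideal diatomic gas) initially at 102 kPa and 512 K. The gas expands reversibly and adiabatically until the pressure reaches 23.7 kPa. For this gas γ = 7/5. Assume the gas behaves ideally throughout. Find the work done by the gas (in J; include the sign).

21700 J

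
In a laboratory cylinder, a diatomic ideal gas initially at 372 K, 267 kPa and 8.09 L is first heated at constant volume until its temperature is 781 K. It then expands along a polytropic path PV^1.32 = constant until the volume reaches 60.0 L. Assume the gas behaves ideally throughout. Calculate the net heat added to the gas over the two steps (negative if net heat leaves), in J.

n = P₁V₁/(RT₁) = 267×8.09/(8.314×372) = 0.698 mol.
Step 1 — Isochoric: V stays 8.09 L; P/T = const ⇒ T₂ = 781 K, P₂ = 561 kPa.
W = 0 (no volume change).
ΔU = nCvΔT = 0.698×20.8×(781−372) = 5940 J.
Q = ΔU = 5940 J.
State after step 1: P = 561 kPa, V = 8.09 L, T = 781 K.
Step 2 — Polytropic n=1.32: T₂ = T₁(V₁/V₂)^(n−1) = 781×(0.135)^0.32 = 411 K; P₂ = P₁(V₁/V₂)^n = 39.8 kPa.
W = (P₁V₁−P₂V₂)/(n−1) = (561×8.09−39.8×60.0)/0.32 = 6710 J.
ΔU = nCvΔT = 0.698×20.8×(411−781) = -5370 J.
Q = ΔU + W = 1340 J.
Net over both steps: W = 6710 J, Q = 7280 J, ΔU = 571 J.

7280 J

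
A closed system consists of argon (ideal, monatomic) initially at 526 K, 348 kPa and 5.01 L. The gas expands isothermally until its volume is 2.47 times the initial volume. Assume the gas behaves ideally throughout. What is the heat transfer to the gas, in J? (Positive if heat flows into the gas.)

1580 J

n = P₁V₁/(RT₁) = 348×5.01/(8.314×526) = 0.399 mol.
Isothermal: T stays 526 K; PV = const ⇒ V₂ = 12.4 L, P₂ = 141 kPa.
ΔU = 0 (ideal gas, T constant).
W = nRT ln(V₂/V₁) = 0.399×8.314×526×ln(2.47) = 1580 J.
Q = ΔU + W = 1580 J.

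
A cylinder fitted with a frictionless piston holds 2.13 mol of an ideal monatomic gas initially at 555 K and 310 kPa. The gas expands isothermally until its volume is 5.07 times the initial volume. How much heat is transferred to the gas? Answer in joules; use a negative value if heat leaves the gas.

16000 J

V₁ = nRT₁/P₁ = 2.13×8.314×555/310 = 31.7 L.
Isothermal: T stays 555 K; PV = const ⇒ V₂ = 161 L, P₂ = 61.1 kPa.
ΔU = 0 (ideal gas, T constant).
W = nRT ln(V₂/V₁) = 2.13×8.314×555×ln(5.07) = 16000 J.
Q = ΔU + W = 16000 J.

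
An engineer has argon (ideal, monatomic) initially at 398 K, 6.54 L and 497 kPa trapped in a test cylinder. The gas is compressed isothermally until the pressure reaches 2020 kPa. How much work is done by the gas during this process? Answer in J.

-4560 J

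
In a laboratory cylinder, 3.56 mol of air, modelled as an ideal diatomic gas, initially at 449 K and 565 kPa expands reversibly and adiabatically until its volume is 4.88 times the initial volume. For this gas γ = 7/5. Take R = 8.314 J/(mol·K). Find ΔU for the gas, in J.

V₁ = nRT₁/P₁ = 3.56×8.314×449/565 = 23.5 L.
Adiabatic: TV^(γ−1) = const ⇒ T₂ = 449×(0.205)^0.400 = 238 K; PV^γ = const ⇒ P₂ = 61.4 kPa.
For an ideal gas ΔU = nCvΔT with Cv = (5/2)R = 20.8 J/(mol·K).
ΔU = 3.56×20.8×(238−449) = -15600 J.

-15600 J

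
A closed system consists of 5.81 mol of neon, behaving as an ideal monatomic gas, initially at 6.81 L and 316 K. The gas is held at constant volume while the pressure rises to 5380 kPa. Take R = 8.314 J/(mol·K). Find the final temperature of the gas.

758 K

P₁ = nRT₁/V₁ = 5.81×8.314×316/6.81 = 2240 kPa.
Isochoric: V stays 6.81 L; P/T = const ⇒ T₂ = 758 K, P₂ = 5380 kPa.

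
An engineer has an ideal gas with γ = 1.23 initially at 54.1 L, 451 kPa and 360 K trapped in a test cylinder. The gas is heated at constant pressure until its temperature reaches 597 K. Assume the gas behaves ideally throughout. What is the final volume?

89.7 L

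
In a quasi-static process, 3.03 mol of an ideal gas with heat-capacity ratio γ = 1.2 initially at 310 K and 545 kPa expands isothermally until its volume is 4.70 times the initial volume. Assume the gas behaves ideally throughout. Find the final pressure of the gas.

V₁ = nRT₁/P₁ = 3.03×8.314×310/545 = 14.3 L.
Isothermal: T stays 310 K; PV = const ⇒ V₂ = 67.3 L, P₂ = 116 kPa.

116 kPa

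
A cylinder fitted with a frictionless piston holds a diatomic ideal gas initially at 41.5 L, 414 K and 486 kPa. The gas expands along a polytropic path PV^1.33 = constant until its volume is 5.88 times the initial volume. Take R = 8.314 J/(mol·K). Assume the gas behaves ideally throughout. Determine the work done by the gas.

27100 J

n = P₁V₁/(RT₁) = 486×41.5/(8.314×414) = 5.86 mol.
Polytropic n=1.33: T₂ = T₁(V₁/V₂)^(n−1) = 414×(0.170)^0.33 = 231 K; P₂ = P₁(V₁/V₂)^n = 46.1 kPa.
W = (P₁V₁−P₂V₂)/(n−1) = (486×41.5−46.1×244)/0.33 = 27100 J.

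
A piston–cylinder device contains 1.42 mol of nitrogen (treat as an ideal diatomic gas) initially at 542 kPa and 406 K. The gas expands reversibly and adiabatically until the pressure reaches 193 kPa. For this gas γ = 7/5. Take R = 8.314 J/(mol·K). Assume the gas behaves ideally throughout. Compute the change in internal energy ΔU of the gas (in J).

V₁ = nRT₁/P₁ = 1.42×8.314×406/542 = 8.84 L.
Adiabatic: T₂/T₁ = (P₂/P₁)^((γ−1)/γ) ⇒ T₂ = 406×(0.356)^0.286 = 302 K; V₂ = 18.5 L.
For an ideal gas ΔU = nCvΔT with Cv = (5/2)R = 20.8 J/(mol·K).
ΔU = 1.42×20.8×(302−406) = -3060 J.

-3060 J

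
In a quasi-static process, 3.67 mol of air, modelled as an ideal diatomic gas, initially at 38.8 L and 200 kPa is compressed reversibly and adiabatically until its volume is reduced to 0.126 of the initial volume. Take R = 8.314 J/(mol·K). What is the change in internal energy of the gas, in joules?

T₁ = P₁V₁/(nR) = 200×38.8/(3.67×8.314) = 254 K.
Adiabatic: TV^(γ−1) = const ⇒ T₂ = 254×(7.94)^0.400 = 582 K; PV^γ = const ⇒ P₂ = 3640 kPa.
For an ideal gas ΔU = nCvΔT with Cv = (5/2)R = 20.8 J/(mol·K).
ΔU = 3.67×20.8×(582−254) = 25000 J.

25000 J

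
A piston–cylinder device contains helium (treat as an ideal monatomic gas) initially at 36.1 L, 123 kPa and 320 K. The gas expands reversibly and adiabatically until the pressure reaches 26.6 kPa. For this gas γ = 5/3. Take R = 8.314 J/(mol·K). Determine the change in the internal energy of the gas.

n = P₁V₁/(RT₁) = 123×36.1/(8.314×320) = 1.67 mol.
Adiabatic: T₂/T₁ = (P₂/P₁)^((γ−1)/γ) ⇒ T₂ = 320×(0.216)^0.400 = 173 K; V₂ = 90.5 L.
For an ideal gas ΔU = nCvΔT with Cv = (3/2)R = 12.5 J/(mol·K).
ΔU = 1.67×12.5×(173−320) = -3050 J.

-3050 J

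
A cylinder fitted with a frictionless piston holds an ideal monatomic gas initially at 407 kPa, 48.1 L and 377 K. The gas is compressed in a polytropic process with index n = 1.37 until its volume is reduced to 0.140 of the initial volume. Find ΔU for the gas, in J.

n = P₁V₁/(RT₁) = 407×48.1/(8.314×377) = 6.25 mol.
Polytropic n=1.37: T₂ = T₁(V₁/V₂)^(n−1) = 377×(7.14)^0.37 = 780 K; P₂ = P₁(V₁/V₂)^n = 6020 kPa.
For an ideal gas ΔU = nCvΔT with Cv = (3/2)R = 12.5 J/(mol·K).
ΔU = 6.25×12.5×(780−377) = 31400 J.

31400 J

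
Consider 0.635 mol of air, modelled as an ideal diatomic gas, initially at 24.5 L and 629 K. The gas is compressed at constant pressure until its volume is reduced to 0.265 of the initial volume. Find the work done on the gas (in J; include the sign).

2440 J

P₁ = nRT₁/V₁ = 0.635×8.314×629/24.5 = 136 kPa.
Isobaric: P stays 136 kPa; V/T = const ⇒ T₂ = 167 K, V₂ = 6.49 L.
W = PΔV = 136×(6.49−24.5) kPa·L = -2440 J.
Work done on the gas = −W_by = 2440 J.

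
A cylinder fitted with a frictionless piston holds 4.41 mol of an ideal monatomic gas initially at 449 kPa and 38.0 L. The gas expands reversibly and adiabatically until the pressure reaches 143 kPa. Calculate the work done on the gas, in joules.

T₁ = P₁V₁/(nR) = 449×38.0/(4.41×8.314) = 465 K.
Adiabatic: T₂/T₁ = (P₂/P₁)^((γ−1)/γ) ⇒ T₂ = 465×(0.318)^0.400 = 294 K; V₂ = 75.5 L.
ΔU = nCvΔT = 4.41×12.5×(294−465) = -9400 J.
Q = 0 for an adiabatic process, so W = −ΔU = 9400 J.
Work done on the gas = −W_by = -9400 J.

-9400 J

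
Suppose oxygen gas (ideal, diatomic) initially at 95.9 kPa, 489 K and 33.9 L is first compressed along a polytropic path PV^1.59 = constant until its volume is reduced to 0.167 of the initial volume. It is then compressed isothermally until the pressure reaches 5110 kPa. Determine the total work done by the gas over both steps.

n = P₁V₁/(RT₁) = 95.9×33.9/(8.314×489) = 0.800 mol.
Step 1 — Polytropic n=1.59: T₂ = T₁(V₁/V₂)^(n−1) = 489×(5.99)^0.59 = 1410 K; P₂ = P₁(V₁/V₂)^n = 1650 kPa.
W = (P₁V₁−P₂V₂)/(n−1) = (95.9×33.9−1650×5.66)/0.59 = -10300 J.
ΔU = nCvΔT = 0.800×20.8×(1410−489) = 15200 J.
Q = ΔU + W = 4910 J.
State after step 1: P = 1650 kPa, V = 5.66 L, T = 1410 K.
Step 2 — Isothermal: T stays 1410 K; PV = const ⇒ V₂ = 1.83 L, P₂ = 5110 kPa.
ΔU = 0 (ideal gas, T constant).
W = nRT ln(V₂/V₁) = 0.800×8.314×1410×ln(0.323) = -10600 J.
Q = ΔU + W = -10600 J.
Net over both steps: W = -20900 J, Q = -5650 J, ΔU = 15200 J.

-20900 J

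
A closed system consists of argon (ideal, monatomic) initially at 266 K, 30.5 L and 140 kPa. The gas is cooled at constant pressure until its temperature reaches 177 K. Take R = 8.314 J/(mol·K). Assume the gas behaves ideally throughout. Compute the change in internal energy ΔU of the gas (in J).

-2140 J

n = P₁V₁/(RT₁) = 140×30.5/(8.314×266) = 1.93 mol.
Isobaric: P stays 140 kPa; V/T = const ⇒ T₂ = 177 K, V₂ = 20.3 L.
For an ideal gas ΔU = nCvΔT with Cv = (3/2)R = 12.5 J/(mol·K).
ΔU = 1.93×12.5×(177−266) = -2140 J.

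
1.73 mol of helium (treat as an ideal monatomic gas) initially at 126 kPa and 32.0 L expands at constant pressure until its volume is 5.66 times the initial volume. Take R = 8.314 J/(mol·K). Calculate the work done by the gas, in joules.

T₁ = P₁V₁/(nR) = 126×32.0/(1.73×8.314) = 280 K.
Isobaric: P stays 126 kPa; V/T = const ⇒ T₂ = 1590 K, V₂ = 181 L.
W = PΔV = 126×(181−32.0) kPa·L = 18800 J.

18800 J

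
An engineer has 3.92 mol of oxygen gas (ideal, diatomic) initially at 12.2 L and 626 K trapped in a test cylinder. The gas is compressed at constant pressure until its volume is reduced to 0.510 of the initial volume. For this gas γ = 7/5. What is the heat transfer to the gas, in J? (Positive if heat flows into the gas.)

-35000 J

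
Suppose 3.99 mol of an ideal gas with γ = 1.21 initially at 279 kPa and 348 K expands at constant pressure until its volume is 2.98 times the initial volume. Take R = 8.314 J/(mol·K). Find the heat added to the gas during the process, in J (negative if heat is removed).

132000 J

V₁ = nRT₁/P₁ = 3.99×8.314×348/279 = 41.4 L.
Isobaric: P stays 279 kPa; V/T = const ⇒ T₂ = 1040 K, V₂ = 123 L.
W = PΔV = 279×(123−41.4) kPa·L = 22900 J.
ΔU = nCvΔT = 3.99×39.6×(1040−348) = 109000 J.
Q = ΔU + W = nCpΔT = 132000 J.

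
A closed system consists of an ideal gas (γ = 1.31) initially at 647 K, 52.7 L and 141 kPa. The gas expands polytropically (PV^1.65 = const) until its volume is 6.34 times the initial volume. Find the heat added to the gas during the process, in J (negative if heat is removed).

n = P₁V₁/(RT₁) = 141×52.7/(8.314×647) = 1.38 mol.
Polytropic n=1.65: T₂ = T₁(V₁/V₂)^(n−1) = 647×(0.158)^0.65 = 195 K; P₂ = P₁(V₁/V₂)^n = 6.70 kPa.
W = (P₁V₁−P₂V₂)/(n−1) = (141×52.7−6.70×334)/0.65 = 7990 J.
ΔU = nCvΔT = 1.38×26.8×(195−647) = -16800 J.
Q = ΔU + W = -8760 J.

-8760 J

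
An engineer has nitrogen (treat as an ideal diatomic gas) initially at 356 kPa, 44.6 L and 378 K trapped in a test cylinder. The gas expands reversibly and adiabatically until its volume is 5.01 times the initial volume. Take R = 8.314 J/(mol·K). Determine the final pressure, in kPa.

37.3 kPa

Adiabatic: TV^(γ−1) = const ⇒ T₂ = 378×(0.200)^0.400 = 198 K; PV^γ = const ⇒ P₂ = 37.3 kPa.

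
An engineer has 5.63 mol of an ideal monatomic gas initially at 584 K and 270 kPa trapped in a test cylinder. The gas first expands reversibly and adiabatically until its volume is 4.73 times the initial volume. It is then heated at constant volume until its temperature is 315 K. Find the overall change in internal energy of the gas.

-18900 J

V₁ = nRT₁/P₁ = 5.63×8.314×584/270 = 101 L.
Step 1 — Adiabatic: TV^(γ−1) = const ⇒ T₂ = 584×(0.211)^0.667 = 207 K; PV^γ = const ⇒ P₂ = 20.3 kPa.
ΔU = nCvΔT = 5.63×12.5×(207−584) = -26500 J.
Q = 0 for an adiabatic process, so W = −ΔU = 26500 J.
State after step 1: P = 20.3 kPa, V = 479 L, T = 207 K.
Step 2 — Isochoric: V stays 479 L; P/T = const ⇒ T₂ = 315 K, P₂ = 30.8 kPa.
W = 0 (no volume change).
ΔU = nCvΔT = 5.63×12.5×(315−207) = 7560 J.
Q = ΔU = 7560 J.
Net over both steps: W = 26500 J, Q = 7560 J, ΔU = -18900 J.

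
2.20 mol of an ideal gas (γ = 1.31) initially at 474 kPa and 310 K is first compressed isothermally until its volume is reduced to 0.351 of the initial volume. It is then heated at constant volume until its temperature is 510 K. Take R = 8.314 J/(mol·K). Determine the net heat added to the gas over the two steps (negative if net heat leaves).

V₁ = nRT₁/P₁ = 2.20×8.314×310/474 = 12.0 L.
Step 1 — Isothermal: T stays 310 K; PV = const ⇒ V₂ = 4.20 L, P₂ = 1350 kPa.
ΔU = 0 (ideal gas, T constant).
W = nRT ln(V₂/V₁) = 2.20×8.314×310×ln(0.351) = -5940 J.
Q = ΔU + W = -5940 J.
State after step 1: P = 1350 kPa, V = 4.20 L, T = 310 K.
Step 2 — Isochoric: V stays 4.20 L; P/T = const ⇒ T₂ = 510 K, P₂ = 2220 kPa.
W = 0 (no volume change).
ΔU = nCvΔT = 2.20×26.8×(510−310) = 11800 J.
Q = ΔU = 11800 J.
Net over both steps: W = -5940 J, Q = 5860 J, ΔU = 11800 J.

5860 J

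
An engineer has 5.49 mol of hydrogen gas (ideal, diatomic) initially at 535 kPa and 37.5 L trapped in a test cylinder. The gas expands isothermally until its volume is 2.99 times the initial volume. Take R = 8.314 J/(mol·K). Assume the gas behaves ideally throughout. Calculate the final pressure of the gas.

179 kPa

T₁ = P₁V₁/(nR) = 535×37.5/(5.49×8.314) = 440 K.
Isothermal: T stays 440 K; PV = const ⇒ V₂ = 112 L, P₂ = 179 kPa.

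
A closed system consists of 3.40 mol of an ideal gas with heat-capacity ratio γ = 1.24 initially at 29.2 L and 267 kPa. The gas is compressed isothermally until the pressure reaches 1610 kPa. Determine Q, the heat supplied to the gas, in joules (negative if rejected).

-14000 J

T₁ = P₁V₁/(nR) = 267×29.2/(3.40×8.314) = 276 K.
Isothermal: T stays 276 K; PV = const ⇒ V₂ = 4.84 L, P₂ = 1610 kPa.
ΔU = 0 (ideal gas, T constant).
W = nRT ln(V₂/V₁) = 3.40×8.314×276×ln(0.166) = -14000 J.
Q = ΔU + W = -14000 J.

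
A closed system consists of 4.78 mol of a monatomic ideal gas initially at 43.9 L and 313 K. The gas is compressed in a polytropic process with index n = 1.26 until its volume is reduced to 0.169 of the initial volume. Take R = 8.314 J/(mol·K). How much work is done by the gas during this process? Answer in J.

P₁ = nRT₁/V₁ = 4.78×8.314×313/43.9 = 283 kPa.
Polytropic n=1.26: T₂ = T₁(V₁/V₂)^(n−1) = 313×(5.92)^0.26 = 497 K; P₂ = P₁(V₁/V₂)^n = 2660 kPa.
W = (P₁V₁−P₂V₂)/(n−1) = (283×43.9−2660×7.42)/0.26 = -28100 J.

-28100 J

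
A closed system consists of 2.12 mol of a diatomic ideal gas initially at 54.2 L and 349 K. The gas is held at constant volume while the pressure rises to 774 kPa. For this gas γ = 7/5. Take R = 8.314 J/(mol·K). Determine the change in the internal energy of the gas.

89500 J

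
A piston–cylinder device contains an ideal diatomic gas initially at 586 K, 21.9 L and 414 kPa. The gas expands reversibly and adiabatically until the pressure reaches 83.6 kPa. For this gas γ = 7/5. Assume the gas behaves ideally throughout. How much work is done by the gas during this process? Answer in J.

8320 J

n = P₁V₁/(RT₁) = 414×21.9/(8.314×586) = 1.86 mol.
Adiabatic: T₂/T₁ = (P₂/P₁)^((γ−1)/γ) ⇒ T₂ = 586×(0.202)^0.286 = 371 K; V₂ = 68.7 L.
ΔU = nCvΔT = 1.86×20.8×(371−586) = -8320 J.
Q = 0 for an adiabatic process, so W = −ΔU = 8320 J.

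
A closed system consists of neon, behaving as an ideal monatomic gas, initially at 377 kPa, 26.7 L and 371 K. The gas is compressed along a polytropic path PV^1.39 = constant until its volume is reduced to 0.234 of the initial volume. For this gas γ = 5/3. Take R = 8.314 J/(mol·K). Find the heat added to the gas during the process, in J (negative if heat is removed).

-8160 J

n = P₁V₁/(RT₁) = 377×26.7/(8.314×371) = 3.26 mol.
Polytropic n=1.39: T₂ = T₁(V₁/V₂)^(n−1) = 371×(4.27)^0.39 = 654 K; P₂ = P₁(V₁/V₂)^n = 2840 kPa.
W = (P₁V₁−P₂V₂)/(n−1) = (377×26.7−2840×6.25)/0.39 = -19700 J.
ΔU = nCvΔT = 3.26×12.5×(654−371) = 11500 J.
Q = ΔU + W = -8160 J.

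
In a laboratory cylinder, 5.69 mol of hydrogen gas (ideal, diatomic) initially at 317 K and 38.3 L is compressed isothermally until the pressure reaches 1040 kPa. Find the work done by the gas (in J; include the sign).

P₁ = nRT₁/V₁ = 5.69×8.314×317/38.3 = 392 kPa.
Isothermal: T stays 317 K; PV = const ⇒ V₂ = 14.4 L, P₂ = 1040 kPa.
W = nRT ln(V₂/V₁) = 5.69×8.314×317×ln(0.376) = -14600 J.

-14600 J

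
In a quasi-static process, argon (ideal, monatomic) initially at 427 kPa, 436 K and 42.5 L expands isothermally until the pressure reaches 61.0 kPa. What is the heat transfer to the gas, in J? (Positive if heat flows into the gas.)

n = P₁V₁/(RT₁) = 427×42.5/(8.314×436) = 5.01 mol.
Isothermal: T stays 436 K; PV = const ⇒ V₂ = 298 L, P₂ = 61.0 kPa.
ΔU = 0 (ideal gas, T constant).
W = nRT ln(V₂/V₁) = 5.01×8.314×436×ln(7.00) = 35300 J.
Q = ΔU + W = 35300 J.

35300 J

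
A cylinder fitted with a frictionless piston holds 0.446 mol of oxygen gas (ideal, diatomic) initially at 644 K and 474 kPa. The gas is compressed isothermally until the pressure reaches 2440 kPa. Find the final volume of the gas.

V₁ = nRT₁/P₁ = 0.446×8.314×644/474 = 5.04 L.
Isothermal: T stays 644 K; PV = const ⇒ V₂ = 0.979 L, P₂ = 2440 kPa.

0.979 L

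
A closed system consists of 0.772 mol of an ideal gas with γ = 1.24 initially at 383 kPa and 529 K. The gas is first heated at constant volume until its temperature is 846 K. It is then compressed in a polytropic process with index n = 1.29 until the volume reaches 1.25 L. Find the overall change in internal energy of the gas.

25800 J

V₁ = nRT₁/P₁ = 0.772×8.314×529/383 = 8.87 L.
Step 1 — Isochoric: V stays 8.87 L; P/T = const ⇒ T₂ = 846 K, P₂ = 613 kPa.
W = 0 (no volume change).
ΔU = nCvΔT = 0.772×34.6×(846−529) = 8480 J.
Q = ΔU = 8480 J.
State after step 1: P = 613 kPa, V = 8.87 L, T = 846 K.
Step 2 — Polytropic n=1.29: T₂ = T₁(V₁/V₂)^(n−1) = 846×(7.09)^0.29 = 1490 K; P₂ = P₁(V₁/V₂)^n = 7670 kPa.
W = (P₁V₁−P₂V₂)/(n−1) = (613×8.87−7670×1.25)/0.29 = -14300 J.
ΔU = nCvΔT = 0.772×34.6×(1490−846) = 17300 J.
Q = ΔU + W = 2980 J.
Net over both steps: W = -14300 J, Q = 11500 J, ΔU = 25800 J.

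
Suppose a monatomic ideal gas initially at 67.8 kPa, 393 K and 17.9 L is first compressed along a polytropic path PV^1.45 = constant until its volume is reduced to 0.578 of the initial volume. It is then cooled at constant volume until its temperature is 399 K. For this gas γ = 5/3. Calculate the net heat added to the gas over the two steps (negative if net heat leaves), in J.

-727 J

n = P₁V₁/(RT₁) = 67.8×17.9/(8.314×393) = 0.371 mol.
Step 1 — Polytropic n=1.45: T₂ = T₁(V₁/V₂)^(n−1) = 393×(1.73)^0.45 = 503 K; P₂ = P₁(V₁/V₂)^n = 150 kPa.
W = (P₁V₁−P₂V₂)/(n−1) = (67.8×17.9−150×10.3)/0.45 = -755 J.
ΔU = nCvΔT = 0.371×12.5×(503−393) = 509 J.
Q = ΔU + W = -245 J.
State after step 1: P = 150 kPa, V = 10.3 L, T = 503 K.
Step 2 — Isochoric: V stays 10.3 L; P/T = const ⇒ T₂ = 399 K, P₂ = 119 kPa.
W = 0 (no volume change).
ΔU = nCvΔT = 0.371×12.5×(399−503) = -482 J.
Q = ΔU = -482 J.
Net over both steps: W = -755 J, Q = -727 J, ΔU = 27.8 J.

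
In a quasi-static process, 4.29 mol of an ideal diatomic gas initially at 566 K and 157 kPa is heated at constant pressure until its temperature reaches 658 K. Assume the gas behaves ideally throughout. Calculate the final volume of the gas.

149 L

V₁ = nRT₁/P₁ = 4.29×8.314×566/157 = 129 L.
Isobaric: P stays 157 kPa; V/T = const ⇒ T₂ = 658 K, V₂ = 149 L.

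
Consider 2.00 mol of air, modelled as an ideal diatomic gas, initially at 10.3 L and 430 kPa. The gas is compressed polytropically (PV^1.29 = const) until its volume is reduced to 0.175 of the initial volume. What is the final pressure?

T₁ = P₁V₁/(nR) = 430×10.3/(2.00×8.314) = 266 K.
Polytropic n=1.29: T₂ = T₁(V₁/V₂)^(n−1) = 266×(5.71)^0.29 = 442 K; P₂ = P₁(V₁/V₂)^n = 4070 kPa.

4070 kPa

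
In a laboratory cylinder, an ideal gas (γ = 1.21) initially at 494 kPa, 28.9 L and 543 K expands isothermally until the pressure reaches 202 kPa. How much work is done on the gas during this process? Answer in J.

n = P₁V₁/(RT₁) = 494×28.9/(8.314×543) = 3.16 mol.
Isothermal: T stays 543 K; PV = const ⇒ V₂ = 70.7 L, P₂ = 202 kPa.
W = nRT ln(V₂/V₁) = 3.16×8.314×543×ln(2.45) = 12800 J.
Work done on the gas = −W_by = -12800 J.

-12800 J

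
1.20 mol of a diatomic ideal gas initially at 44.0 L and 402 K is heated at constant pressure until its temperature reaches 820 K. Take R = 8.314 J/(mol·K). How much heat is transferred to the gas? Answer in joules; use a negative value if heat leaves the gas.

P₁ = nRT₁/V₁ = 1.20×8.314×402/44.0 = 91.2 kPa.
Isobaric: P stays 91.2 kPa; V/T = const ⇒ T₂ = 820 K, V₂ = 89.8 L.
W = PΔV = 91.2×(89.8−44.0) kPa·L = 4170 J.
ΔU = nCvΔT = 1.20×20.8×(820−402) = 10400 J.
Q = ΔU + W = nCpΔT = 14600 J.

14600 J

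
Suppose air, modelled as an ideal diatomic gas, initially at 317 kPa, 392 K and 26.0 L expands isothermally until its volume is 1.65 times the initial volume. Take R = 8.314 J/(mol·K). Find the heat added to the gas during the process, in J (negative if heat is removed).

4130 J

n = P₁V₁/(RT₁) = 317×26.0/(8.314×392) = 2.53 mol.
Isothermal: T stays 392 K; PV = const ⇒ V₂ = 42.9 L, P₂ = 192 kPa.
ΔU = 0 (ideal gas, T constant).
W = nRT ln(V₂/V₁) = 2.53×8.314×392×ln(1.65) = 4130 J.
Q = ΔU + W = 4130 J.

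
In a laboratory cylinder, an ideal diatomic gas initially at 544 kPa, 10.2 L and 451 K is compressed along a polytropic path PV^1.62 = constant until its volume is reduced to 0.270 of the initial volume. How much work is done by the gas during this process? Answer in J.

-11200 J

n = P₁V₁/(RT₁) = 544×10.2/(8.314×451) = 1.48 mol.
Polytropic n=1.62: T₂ = T₁(V₁/V₂)^(n−1) = 451×(3.70)^0.62 = 1020 K; P₂ = P₁(V₁/V₂)^n = 4540 kPa.
W = (P₁V₁−P₂V₂)/(n−1) = (544×10.2−4540×2.75)/0.62 = -11200 J.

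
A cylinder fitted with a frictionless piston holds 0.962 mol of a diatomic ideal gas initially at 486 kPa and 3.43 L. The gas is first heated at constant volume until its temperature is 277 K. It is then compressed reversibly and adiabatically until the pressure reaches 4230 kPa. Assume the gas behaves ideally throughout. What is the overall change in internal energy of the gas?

T₁ = P₁V₁/(nR) = 486×3.43/(0.962×8.314) = 208 K.
Step 1 — Isochoric: V stays 3.43 L; P/T = const ⇒ T₂ = 277 K, P₂ = 646 kPa.
W = 0 (no volume change).
ΔU = nCvΔT = 0.962×20.8×(277−208) = 1370 J.
Q = ΔU = 1370 J.
State after step 1: P = 646 kPa, V = 3.43 L, T = 277 K.
Step 2 — Adiabatic: T₂/T₁ = (P₂/P₁)^((γ−1)/γ) ⇒ T₂ = 277×(6.55)^0.286 = 474 K; V₂ = 0.896 L.
ΔU = nCvΔT = 0.962×20.8×(474−277) = 3940 J.
Q = 0 for an adiabatic process, so W = −ΔU = -3940 J.
Net over both steps: W = -3940 J, Q = 1370 J, ΔU = 5310 J.

5310 J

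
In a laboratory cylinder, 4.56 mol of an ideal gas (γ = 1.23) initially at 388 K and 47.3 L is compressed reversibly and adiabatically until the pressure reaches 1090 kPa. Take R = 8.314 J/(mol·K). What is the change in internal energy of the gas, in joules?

P₁ = nRT₁/V₁ = 4.56×8.314×388/47.3 = 311 kPa.
Adiabatic: T₂/T₁ = (P₂/P₁)^((γ−1)/γ) ⇒ T₂ = 388×(3.50)^0.187 = 491 K; V₂ = 17.1 L.
For an ideal gas ΔU = nCvΔT with Cv = R/(γ−1) = 36.1 J/(mol·K).
ΔU = 4.56×36.1×(491−388) = 16900 J.

16900 J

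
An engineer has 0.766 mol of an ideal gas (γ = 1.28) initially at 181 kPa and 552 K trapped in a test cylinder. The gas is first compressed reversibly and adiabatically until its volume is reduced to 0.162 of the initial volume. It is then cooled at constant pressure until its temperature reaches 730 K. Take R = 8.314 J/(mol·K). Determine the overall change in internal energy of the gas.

4050 J

V₁ = nRT₁/P₁ = 0.766×8.314×552/181 = 19.4 L.
Step 1 — Adiabatic: TV^(γ−1) = const ⇒ T₂ = 552×(6.17)^0.280 = 919 K; PV^γ = const ⇒ P₂ = 1860 kPa.
ΔU = nCvΔT = 0.766×29.7×(919−552) = 8350 J.
Q = 0 for an adiabatic process, so W = −ΔU = -8350 J.
State after step 1: P = 1860 kPa, V = 3.15 L, T = 919 K.
Step 2 — Isobaric: P stays 1860 kPa; V/T = const ⇒ T₂ = 730 K, V₂ = 2.50 L.
W = PΔV = 1860×(2.50−3.15) kPa·L = -1200 J.
ΔU = nCvΔT = 0.766×29.7×(730−919) = -4300 J.
Q = ΔU + W = nCpΔT = -5500 J.
Net over both steps: W = -9550 J, Q = -5500 J, ΔU = 4050 J.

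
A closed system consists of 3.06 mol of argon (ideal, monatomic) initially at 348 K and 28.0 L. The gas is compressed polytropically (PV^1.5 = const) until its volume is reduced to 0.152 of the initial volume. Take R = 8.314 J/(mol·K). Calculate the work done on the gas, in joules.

P₁ = nRT₁/V₁ = 3.06×8.314×348/28.0 = 316 kPa.
Polytropic n=1.5: T₂ = T₁(V₁/V₂)^(n−1) = 348×(6.58)^0.50 = 893 K; P₂ = P₁(V₁/V₂)^n = 5340 kPa.
W = (P₁V₁−P₂V₂)/(n−1) = (316×28.0−5340×4.26)/0.50 = -27700 J.
Work done on the gas = −W_by = 27700 J.

27700 J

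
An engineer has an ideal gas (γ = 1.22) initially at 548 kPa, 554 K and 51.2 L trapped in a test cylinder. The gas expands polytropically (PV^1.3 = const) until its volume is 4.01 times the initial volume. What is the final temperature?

365 K

Polytropic n=1.3: T₂ = T₁(V₁/V₂)^(n−1) = 554×(0.249)^0.30 = 365 K; P₂ = P₁(V₁/V₂)^n = 90.1 kPa.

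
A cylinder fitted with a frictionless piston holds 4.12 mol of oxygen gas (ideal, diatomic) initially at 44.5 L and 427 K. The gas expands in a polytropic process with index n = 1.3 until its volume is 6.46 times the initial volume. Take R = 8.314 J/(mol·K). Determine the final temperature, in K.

P₁ = nRT₁/V₁ = 4.12×8.314×427/44.5 = 329 kPa.
Polytropic n=1.3: T₂ = T₁(V₁/V₂)^(n−1) = 427×(0.155)^0.30 = 244 K; P₂ = P₁(V₁/V₂)^n = 29.1 kPa.

244 K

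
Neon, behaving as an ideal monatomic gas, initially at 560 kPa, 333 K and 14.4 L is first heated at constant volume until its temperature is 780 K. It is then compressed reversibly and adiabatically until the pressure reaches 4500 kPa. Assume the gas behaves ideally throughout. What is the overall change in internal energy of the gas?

n = P₁V₁/(RT₁) = 560×14.4/(8.314×333) = 2.91 mol.
Step 1 — Isochoric: V stays 14.4 L; P/T = const ⇒ T₂ = 780 K, P₂ = 1310 kPa.
W = 0 (no volume change).
ΔU = nCvΔT = 2.91×12.5×(780−333) = 16200 J.
Q = ΔU = 16200 J.
State after step 1: P = 1310 kPa, V = 14.4 L, T = 780 K.
Step 2 — Adiabatic: T₂/T₁ = (P₂/P₁)^((γ−1)/γ) ⇒ T₂ = 780×(3.43)^0.400 = 1280 K; V₂ = 6.87 L.
ΔU = nCvΔT = 2.91×12.5×(1280−780) = 18100 J.
Q = 0 for an adiabatic process, so W = −ΔU = -18100 J.
Net over both steps: W = -18100 J, Q = 16200 J, ΔU = 34300 J.

34300 J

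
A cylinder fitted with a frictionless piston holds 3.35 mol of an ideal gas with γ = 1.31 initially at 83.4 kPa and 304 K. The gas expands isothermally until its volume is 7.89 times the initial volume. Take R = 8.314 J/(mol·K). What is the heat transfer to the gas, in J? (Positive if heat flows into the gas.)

V₁ = nRT₁/P₁ = 3.35×8.314×304/83.4 = 102 L.
Isothermal: T stays 304 K; PV = const ⇒ V₂ = 801 L, P₂ = 10.6 kPa.
ΔU = 0 (ideal gas, T constant).
W = nRT ln(V₂/V₁) = 3.35×8.314×304×ln(7.89) = 17500 J.
Q = ΔU + W = 17500 J.

17500 J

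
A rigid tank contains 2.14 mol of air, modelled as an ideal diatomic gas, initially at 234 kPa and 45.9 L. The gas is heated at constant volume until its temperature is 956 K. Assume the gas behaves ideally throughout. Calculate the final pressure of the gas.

T₁ = P₁V₁/(nR) = 234×45.9/(2.14×8.314) = 604 K.
Isochoric: V stays 45.9 L; P/T = const ⇒ T₂ = 956 K, P₂ = 371 kPa.

371 kPa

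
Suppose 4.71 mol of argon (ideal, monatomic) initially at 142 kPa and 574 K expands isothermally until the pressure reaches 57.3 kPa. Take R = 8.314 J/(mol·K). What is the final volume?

V₁ = nRT₁/P₁ = 4.71×8.314×574/142 = 158 L.
Isothermal: T stays 574 K; PV = const ⇒ V₂ = 392 L, P₂ = 57.3 kPa.

392 L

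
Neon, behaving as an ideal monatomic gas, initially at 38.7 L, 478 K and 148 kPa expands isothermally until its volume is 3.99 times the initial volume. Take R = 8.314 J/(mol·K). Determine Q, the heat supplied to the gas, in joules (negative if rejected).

7930 J

n = P₁V₁/(RT₁) = 148×38.7/(8.314×478) = 1.44 mol.
Isothermal: T stays 478 K; PV = const ⇒ V₂ = 154 L, P₂ = 37.1 kPa.
ΔU = 0 (ideal gas, T constant).
W = nRT ln(V₂/V₁) = 1.44×8.314×478×ln(3.99) = 7930 J.
Q = ΔU + W = 7930 J.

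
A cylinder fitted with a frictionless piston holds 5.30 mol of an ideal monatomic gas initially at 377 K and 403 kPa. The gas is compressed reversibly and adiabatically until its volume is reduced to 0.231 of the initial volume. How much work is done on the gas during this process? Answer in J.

V₁ = nRT₁/P₁ = 5.30×8.314×377/403 = 41.2 L.
Adiabatic: TV^(γ−1) = const ⇒ T₂ = 377×(4.33)^0.667 = 1000 K; PV^γ = const ⇒ P₂ = 4630 kPa.
ΔU = nCvΔT = 5.30×12.5×(1000−377) = 41300 J.
Q = 0 for an adiabatic process, so W = −ΔU = -41300 J.
Work done on the gas = −W_by = 41300 J.

41300 J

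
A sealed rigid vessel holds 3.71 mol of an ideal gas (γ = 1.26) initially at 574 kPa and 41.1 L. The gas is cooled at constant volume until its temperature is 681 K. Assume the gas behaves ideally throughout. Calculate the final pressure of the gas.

511 kPa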